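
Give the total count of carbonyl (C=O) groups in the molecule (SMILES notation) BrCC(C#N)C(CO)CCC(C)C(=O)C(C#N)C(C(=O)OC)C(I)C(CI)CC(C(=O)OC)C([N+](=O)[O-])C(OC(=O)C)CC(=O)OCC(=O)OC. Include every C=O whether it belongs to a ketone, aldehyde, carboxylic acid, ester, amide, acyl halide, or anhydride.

CO: ketone, 1 C=O (running total 1).
CH(COOCH3): ester, 1 C=O (running total 2).
CH(COOCH3): ester, 1 C=O (running total 3).
CH(OCOCH3): ester, 1 C=O (running total 4).
CH2COOCH2: ester, 1 C=O (running total 5).
COOCH3: ester, 1 C=O (running total 6).

6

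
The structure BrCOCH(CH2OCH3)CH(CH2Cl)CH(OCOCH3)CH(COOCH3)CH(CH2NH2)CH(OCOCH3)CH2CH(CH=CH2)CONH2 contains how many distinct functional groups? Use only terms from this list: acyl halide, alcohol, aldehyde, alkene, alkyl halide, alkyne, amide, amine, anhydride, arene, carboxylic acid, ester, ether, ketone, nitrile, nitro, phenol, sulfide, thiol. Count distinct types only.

7

Taking each segment in turn:
  BrCO: –C(=O)Br: carbonyl C bonded to C and to a halogen → acyl halide (not alkyl halide).
  CH(CH2OCH3): pendant –CH2OCH3: C–O–C linkage → ether.
  CH(CH2Cl): pendant –CH2X: halogen on sp³ carbon → alkyl halide.
  CH(OCOCH3): pendant –OC(=O)CH3: an acyloxy group → ester.
  CH(COOCH3): pendant –COOCH3: carbonyl C bonded to C and –OCH3 → ester.
  CH(CH2NH2): pendant –CH2NH2: N on sp³ C, no adjacent C=O → amine.
  CH(OCOCH3): pendant –OC(=O)CH3: an acyloxy group → ester.
  CH(CH=CH2): pendant –CH=CH2: C=C double bond → alkene.
  CONH2: –C(=O)NH2: carbonyl C bonded to C and to N → amide (the N is not a separate amine).
Distinct types present: acyl halide, alkene, alkyl halide, amide, amine, ester, ether.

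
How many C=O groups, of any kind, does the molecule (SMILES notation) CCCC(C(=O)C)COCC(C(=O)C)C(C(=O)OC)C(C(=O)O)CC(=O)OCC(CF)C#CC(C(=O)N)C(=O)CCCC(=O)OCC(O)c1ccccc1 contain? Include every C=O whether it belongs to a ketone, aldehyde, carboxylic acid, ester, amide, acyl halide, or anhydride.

CH(COCH3): ketone, 1 C=O (running total 1).
CH(COCH3): ketone, 1 C=O (running total 2).
CH(COOCH3): ester, 1 C=O (running total 3).
CH(COOH): carboxylic acid, 1 C=O (running total 4).
CH2COOCH2: ester, 1 C=O (running total 5).
CH(CONH2): amide, 1 C=O (running total 6).
CO: ketone, 1 C=O (running total 7).
CH2COOCH2: ester, 1 C=O (running total 8).

8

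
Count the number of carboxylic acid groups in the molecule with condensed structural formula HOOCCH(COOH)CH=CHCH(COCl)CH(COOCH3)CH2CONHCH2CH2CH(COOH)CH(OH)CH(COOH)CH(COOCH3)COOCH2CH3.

4

–COOH: carbonyl C bonded to –OH and C → carboxylic acid (the –OH is not a separate alcohol).
pendant –COOH: carbonyl C bonded to C and –OH → carboxylic acid.
C=C double bond → alkene.
pendant –C(=O)X: carbonyl C bonded to C and halogen → acyl halide.
pendant –COOCH3: carbonyl C bonded to C and –OCH3 → ester.
–C(=O)–N– linkage → amide (the N is not an amine).
pendant –COOH: carbonyl C bonded to C and –OH → carboxylic acid.
–OH on an sp³ carbon → alcohol (secondary).
pendant –COOH: carbonyl C bonded to C and –OH → carboxylic acid.
pendant –COOCH3: carbonyl C bonded to C and –OCH3 → ester.
–C(=O)OCH2CH3: carbonyl C bonded to C and to –OEt → ester.
Carboxylic acid appears at: HOOC, CH(COOH), CH(COOH), CH(COOH) → 4.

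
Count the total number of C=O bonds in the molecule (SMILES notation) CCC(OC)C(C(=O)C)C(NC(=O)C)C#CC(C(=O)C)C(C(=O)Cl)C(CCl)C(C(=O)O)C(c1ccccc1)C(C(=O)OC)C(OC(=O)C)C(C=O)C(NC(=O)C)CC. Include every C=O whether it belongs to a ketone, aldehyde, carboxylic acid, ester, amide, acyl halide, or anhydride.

CH(COCH3): ketone, 1 C=O (running total 1).
CH(NHCOCH3): amide, 1 C=O (running total 2).
CH(COCH3): ketone, 1 C=O (running total 3).
CH(COCl): acyl halide, 1 C=O (running total 4).
CH(COOH): carboxylic acid, 1 C=O (running total 5).
CH(COOCH3): ester, 1 C=O (running total 6).
CH(OCOCH3): ester, 1 C=O (running total 7).
CH(CHO): aldehyde, 1 C=O (running total 8).
CH(NHCOCH3): amide, 1 C=O (running total 9).

9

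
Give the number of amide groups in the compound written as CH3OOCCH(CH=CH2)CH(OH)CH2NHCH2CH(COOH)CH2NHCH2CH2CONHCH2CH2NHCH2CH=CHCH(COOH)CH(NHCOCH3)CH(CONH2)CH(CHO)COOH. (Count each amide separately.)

Working along the chain:
  CH3OOC: CH3O–C(=O)–: carbonyl C bonded to C and to –OCH3 → ester (not ketone + ether).
  CH(CH=CH2): pendant –CH=CH2: C=C double bond → alkene.
  CH(OH): –OH on an sp³ carbon → alcohol (secondary).
  CH2NHCH2: C–N–C with sp³ carbons and no adjacent C=O → amine (secondary).
  CH(COOH): pendant –COOH: carbonyl C bonded to C and –OH → carboxylic acid.
  CH2NHCH2: C–N–C with sp³ carbons and no adjacent C=O → amine (secondary).
  CH2CONHCH2: –C(=O)–N– linkage → amide (the N is not an amine).
  CH2NHCH2: C–N–C with sp³ carbons and no adjacent C=O → amine (secondary).
  CH=CH: C=C double bond → alkene.
  CH(COOH): pendant –COOH: carbonyl C bonded to C and –OH → carboxylic acid.
  CH(NHCOCH3): pendant –NHC(=O)CH3: N bonded to a carbonyl → amide (not amine).
  CH(CONH2): pendant –CONH2: carbonyl C bonded to C and N → amide.
  CH(CHO): pendant –CHO: carbonyl C bonded to C and H → aldehyde.
  COOH: –COOH: carbonyl C bonded to –OH and C → carboxylic acid (the –OH is not a separate alcohol).
Amide appears at: CH2CONHCH2, CH(NHCOCH3), CH(CONH2) → 3.

3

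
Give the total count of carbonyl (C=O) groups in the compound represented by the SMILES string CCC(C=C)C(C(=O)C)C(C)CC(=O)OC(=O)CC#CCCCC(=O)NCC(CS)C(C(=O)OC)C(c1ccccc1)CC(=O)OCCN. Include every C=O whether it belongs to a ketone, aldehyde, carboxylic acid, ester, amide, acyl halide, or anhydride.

CH(COCH3): ketone, 1 C=O (running total 1).
CH2CO-O-COCH2: anhydride, 2 C=O (running total 3).
CH2CONHCH2: amide, 1 C=O (running total 4).
CH(COOCH3): ester, 1 C=O (running total 5).
CH2COOCH2: ester, 1 C=O (running total 6).

6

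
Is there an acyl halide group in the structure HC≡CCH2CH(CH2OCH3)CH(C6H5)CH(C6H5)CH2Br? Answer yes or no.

Taking each segment in turn:
  HC≡C: C≡C triple bond → alkyne.
  CH(CH2OCH3): pendant –CH2OCH3: C–O–C linkage → ether.
  CH(C6H5): pendant –C6H5: benzene ring → arene.
  CH(C6H5): pendant –C6H5: benzene ring → arene.
  CH2Br: halogen on an sp³ carbon → alkyl halide.
The groups actually present are: alkyl halide, alkyne, arene, ether.

no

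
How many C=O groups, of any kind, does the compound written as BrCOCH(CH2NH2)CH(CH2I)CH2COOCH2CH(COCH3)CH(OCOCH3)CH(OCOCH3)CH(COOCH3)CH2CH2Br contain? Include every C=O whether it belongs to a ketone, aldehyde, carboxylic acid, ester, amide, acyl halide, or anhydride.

BrCO: acyl halide, 1 C=O (running total 1).
CH2COOCH2: ester, 1 C=O (running total 2).
CH(COCH3): ketone, 1 C=O (running total 3).
CH(OCOCH3): ester, 1 C=O (running total 4).
CH(OCOCH3): ester, 1 C=O (running total 5).
CH(COOCH3): ester, 1 C=O (running total 6).

6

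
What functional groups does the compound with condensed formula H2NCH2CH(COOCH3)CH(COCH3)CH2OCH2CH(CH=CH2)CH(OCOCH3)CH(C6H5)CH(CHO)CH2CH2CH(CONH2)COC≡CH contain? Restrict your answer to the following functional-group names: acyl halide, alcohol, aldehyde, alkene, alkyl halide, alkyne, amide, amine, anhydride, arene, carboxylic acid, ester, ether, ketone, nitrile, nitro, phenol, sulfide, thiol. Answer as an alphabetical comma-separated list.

Reading the structure from left to right:
  H2NCH2: –NH2 on an sp³ carbon with no adjacent C=O → amine.
  CH(COOCH3): pendant –COOCH3: carbonyl C bonded to C and –OCH3 → ester.
  CH(COCH3): pendant –COCH3: carbonyl C bonded to two carbons → ketone.
  CH2OCH2: C–O–C with sp³ carbons on both sides and no adjacent C=O → ether.
  CH(CH=CH2): pendant –CH=CH2: C=C double bond → alkene.
  CH(OCOCH3): pendant –OC(=O)CH3: an acyloxy group → ester.
  CH(C6H5): pendant –C6H5: benzene ring → arene.
  CH(CHO): pendant –CHO: carbonyl C bonded to C and H → aldehyde.
  CH(CONH2): pendant –CONH2: carbonyl C bonded to C and N → amide.
  CO: –C(=O)– with carbon on both sides → ketone.
  C≡CH: C≡C triple bond → alkyne.

aldehyde, alkene, alkyne, amide, amine, arene, ester, ether, ketone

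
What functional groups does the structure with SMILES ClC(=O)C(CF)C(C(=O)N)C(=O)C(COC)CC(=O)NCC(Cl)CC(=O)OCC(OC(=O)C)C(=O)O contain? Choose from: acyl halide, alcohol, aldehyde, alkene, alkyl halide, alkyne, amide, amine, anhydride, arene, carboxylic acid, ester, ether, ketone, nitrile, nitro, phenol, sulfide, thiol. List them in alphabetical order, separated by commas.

Working along the chain:
  ClCO: –C(=O)Cl: carbonyl C bonded to C and to a halogen → acyl halide (not alkyl halide).
  CH(CH2F): pendant –CH2X: halogen on sp³ carbon → alkyl halide.
  CH(CONH2): pendant –CONH2: carbonyl C bonded to C and N → amide.
  CO: –C(=O)– with carbon on both sides → ketone.
  CH(CH2OCH3): pendant –CH2OCH3: C–O–C linkage → ether.
  CH2CONHCH2: –C(=O)–N– linkage → amide (the N is not an amine).
  CH(Cl): halogen on an sp³ carbon → alkyl halide.
  CH2COOCH2: –C(=O)–O–C with C on the carbonyl side → ester.
  CH(OCOCH3): pendant –OC(=O)CH3: an acyloxy group → ester.
  COOH: –COOH: carbonyl C bonded to –OH and C → carboxylic acid (the –OH is not a separate alcohol).

acyl halide, alkyl halide, amide, carboxylic acid, ester, ether, ketone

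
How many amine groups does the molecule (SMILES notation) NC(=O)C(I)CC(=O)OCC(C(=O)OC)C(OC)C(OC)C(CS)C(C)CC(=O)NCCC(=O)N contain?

0

–C(=O)NH2: carbonyl C bonded to C and to N → amide (the N is not a separate amine).
halogen on an sp³ carbon → alkyl halide.
–C(=O)–O–C with C on the carbonyl side → ester.
pendant –COOCH3: carbonyl C bonded to C and –OCH3 → ester.
pendant –OCH3: C–O–C with sp³ C, no adjacent C=O → ether.
pendant –OCH3: C–O–C with sp³ C, no adjacent C=O → ether.
pendant –CH2SH → thiol.
–C(=O)–N– linkage → amide (the N is not an amine).
–C(=O)NH2: carbonyl C bonded to C and to N → amide (the N is not a separate amine).
No segment is a amine: H2NCO is amide, not amine; CH2CONHCH2 is amide, not amine; CONH2 is amide, not amine. → 0.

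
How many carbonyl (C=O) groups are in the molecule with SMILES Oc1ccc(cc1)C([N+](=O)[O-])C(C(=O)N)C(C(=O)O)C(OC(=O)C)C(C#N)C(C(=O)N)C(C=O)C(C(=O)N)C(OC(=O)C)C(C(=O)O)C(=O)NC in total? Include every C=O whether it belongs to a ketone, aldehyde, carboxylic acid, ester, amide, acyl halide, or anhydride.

9

CH(CONH2): amide, 1 C=O (running total 1).
CH(COOH): carboxylic acid, 1 C=O (running total 2).
CH(OCOCH3): ester, 1 C=O (running total 3).
CH(CONH2): amide, 1 C=O (running total 4).
CH(CHO): aldehyde, 1 C=O (running total 5).
CH(CONH2): amide, 1 C=O (running total 6).
CH(OCOCH3): ester, 1 C=O (running total 7).
CH(COOH): carboxylic acid, 1 C=O (running total 8).
CONHCH3: amide, 1 C=O (running total 9).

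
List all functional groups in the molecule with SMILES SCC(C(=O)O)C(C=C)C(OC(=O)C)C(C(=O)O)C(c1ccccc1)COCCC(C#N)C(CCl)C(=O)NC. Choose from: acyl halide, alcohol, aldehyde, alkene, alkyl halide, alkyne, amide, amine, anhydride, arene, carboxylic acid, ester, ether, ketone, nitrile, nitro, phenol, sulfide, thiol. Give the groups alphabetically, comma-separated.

alkene, alkyl halide, amide, arene, carboxylic acid, ester, ether, nitrile, thiol

Reading the structure from left to right:
  HSCH2: –SH on an sp³ carbon → thiol.
  CH(COOH): pendant –COOH: carbonyl C bonded to C and –OH → carboxylic acid.
  CH(CH=CH2): pendant –CH=CH2: C=C double bond → alkene.
  CH(OCOCH3): pendant –OC(=O)CH3: an acyloxy group → ester.
  CH(COOH): pendant –COOH: carbonyl C bonded to C and –OH → carboxylic acid.
  CH(C6H5): pendant –C6H5: benzene ring → arene.
  CH2OCH2: C–O–C with sp³ carbons on both sides and no adjacent C=O → ether.
  CH(CN): pendant –C≡N: nitrile.
  CH(CH2Cl): pendant –CH2X: halogen on sp³ carbon → alkyl halide.
  CONHCH3: –C(=O)NHCH3: carbonyl C bonded to C and to N → amide (the N is not an amine).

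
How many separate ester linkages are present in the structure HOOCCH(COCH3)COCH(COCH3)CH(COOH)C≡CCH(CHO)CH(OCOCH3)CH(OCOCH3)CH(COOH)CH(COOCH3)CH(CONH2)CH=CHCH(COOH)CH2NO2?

3

–COOH: carbonyl C bonded to –OH and C → carboxylic acid (the –OH is not a separate alcohol).
pendant –COCH3: carbonyl C bonded to two carbons → ketone.
–C(=O)– with carbon on both sides → ketone.
pendant –COCH3: carbonyl C bonded to two carbons → ketone.
pendant –COOH: carbonyl C bonded to C and –OH → carboxylic acid.
C≡C triple bond → alkyne.
pendant –CHO: carbonyl C bonded to C and H → aldehyde.
pendant –OC(=O)CH3: an acyloxy group → ester.
pendant –OC(=O)CH3: an acyloxy group → ester.
pendant –COOH: carbonyl C bonded to C and –OH → carboxylic acid.
pendant –COOCH3: carbonyl C bonded to C and –OCH3 → ester.
pendant –CONH2: carbonyl C bonded to C and N → amide.
C=C double bond → alkene.
pendant –COOH: carbonyl C bonded to C and –OH → carboxylic acid.
–NO2 on carbon → nitro group.
Ester appears at: CH(OCOCH3), CH(OCOCH3), CH(COOCH3) → 3.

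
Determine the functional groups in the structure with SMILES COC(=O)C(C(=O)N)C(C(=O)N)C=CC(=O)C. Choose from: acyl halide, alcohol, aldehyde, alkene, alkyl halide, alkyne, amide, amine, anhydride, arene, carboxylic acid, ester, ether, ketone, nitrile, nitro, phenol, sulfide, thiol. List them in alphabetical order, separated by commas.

alkene, amide, ester, ketone

Taking each segment in turn:
  CH3OOC: CH3O–C(=O)–: carbonyl C bonded to C and to –OCH3 → ester (not ketone + ether).
  CH(CONH2): pendant –CONH2: carbonyl C bonded to C and N → amide.
  CH(CONH2): pendant –CONH2: carbonyl C bonded to C and N → amide.
  CH=CH: C=C double bond → alkene.
  CO: –C(=O)– with carbon on both sides → ketone.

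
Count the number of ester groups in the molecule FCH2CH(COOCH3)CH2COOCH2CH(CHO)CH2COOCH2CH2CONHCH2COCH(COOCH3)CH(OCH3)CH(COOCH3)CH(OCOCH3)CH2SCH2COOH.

6

Working along the chain:
  FCH2: halogen on an sp³ carbon → alkyl halide.
  CH(COOCH3): pendant –COOCH3: carbonyl C bonded to C and –OCH3 → ester.
  CH2COOCH2: –C(=O)–O–C with C on the carbonyl side → ester.
  CH(CHO): pendant –CHO: carbonyl C bonded to C and H → aldehyde.
  CH2COOCH2: –C(=O)–O–C with C on the carbonyl side → ester.
  CH2CONHCH2: –C(=O)–N– linkage → amide (the N is not an amine).
  CO: –C(=O)– with carbon on both sides → ketone.
  CH(COOCH3): pendant –COOCH3: carbonyl C bonded to C and –OCH3 → ester.
  CH(OCH3): pendant –OCH3: C–O–C with sp³ C, no adjacent C=O → ether.
  CH(COOCH3): pendant –COOCH3: carbonyl C bonded to C and –OCH3 → ester.
  CH(OCOCH3): pendant –OC(=O)CH3: an acyloxy group → ester.
  CH2SCH2: C–S–C linkage → sulfide (thioether).
  COOH: –COOH: carbonyl C bonded to –OH and C → carboxylic acid (the –OH is not a separate alcohol).
Ester appears at: CH(COOCH3), CH2COOCH2, CH2COOCH2, CH(COOCH3), CH(COOCH3), CH(OCOCH3) → 6.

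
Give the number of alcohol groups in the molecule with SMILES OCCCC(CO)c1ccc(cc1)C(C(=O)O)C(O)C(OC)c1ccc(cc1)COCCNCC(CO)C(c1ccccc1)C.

HO– on an sp³ carbon → alcohol.
pendant –CH2OH on an sp³ backbone C → alcohol.
para-disubstituted benzene ring → arene.
pendant –COOH: carbonyl C bonded to C and –OH → carboxylic acid.
–OH on an sp³ carbon → alcohol (secondary).
pendant –OCH3: C–O–C with sp³ C, no adjacent C=O → ether.
para-disubstituted benzene ring → arene.
C–O–C with sp³ carbons on both sides and no adjacent C=O → ether.
C–N–C with sp³ carbons and no adjacent C=O → amine (secondary).
pendant –CH2OH on an sp³ backbone C → alcohol.
pendant –C6H5: benzene ring → arene.
Alcohol appears at: HOCH2, CH(CH2OH), CH(OH), CH(CH2OH) → 4.

4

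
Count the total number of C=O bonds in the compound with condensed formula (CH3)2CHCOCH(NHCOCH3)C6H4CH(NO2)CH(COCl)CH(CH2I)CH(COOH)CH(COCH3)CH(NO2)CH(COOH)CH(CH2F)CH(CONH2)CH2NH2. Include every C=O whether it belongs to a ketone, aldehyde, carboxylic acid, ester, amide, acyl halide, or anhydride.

7

CO: ketone, 1 C=O (running total 1).
CH(NHCOCH3): amide, 1 C=O (running total 2).
CH(COCl): acyl halide, 1 C=O (running total 3).
CH(COOH): carboxylic acid, 1 C=O (running total 4).
CH(COCH3): ketone, 1 C=O (running total 5).
CH(COOH): carboxylic acid, 1 C=O (running total 6).
CH(CONH2): amide, 1 C=O (running total 7).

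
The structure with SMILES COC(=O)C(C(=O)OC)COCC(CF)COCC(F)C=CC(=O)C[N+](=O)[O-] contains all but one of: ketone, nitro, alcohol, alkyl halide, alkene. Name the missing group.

alcohol

nitro: present (CH2NO2 — –NO2 on carbon → nitro group).
ketone: present (CO — –C(=O)– with carbon on both sides → ketone).
alkene: present (CH=CH — C=C double bond → alkene).
alkyl halide: present (CH(CH2F) — pendant –CH2X: halogen on sp³ carbon → alkyl halide).
alcohol: no segment matches this pattern.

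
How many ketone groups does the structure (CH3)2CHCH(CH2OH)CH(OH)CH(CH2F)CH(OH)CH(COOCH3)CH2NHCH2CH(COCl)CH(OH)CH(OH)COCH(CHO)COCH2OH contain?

Reading the structure from left to right:
  CH(CH2OH): pendant –CH2OH on an sp³ backbone C → alcohol.
  CH(OH): –OH on an sp³ carbon → alcohol (secondary).
  CH(CH2F): pendant –CH2X: halogen on sp³ carbon → alkyl halide.
  CH(OH): –OH on an sp³ carbon → alcohol (secondary).
  CH(COOCH3): pendant –COOCH3: carbonyl C bonded to C and –OCH3 → ester.
  CH2NHCH2: C–N–C with sp³ carbons and no adjacent C=O → amine (secondary).
  CH(COCl): pendant –C(=O)X: carbonyl C bonded to C and halogen → acyl halide.
  CH(OH): –OH on an sp³ carbon → alcohol (secondary).
  CH(OH): –OH on an sp³ carbon → alcohol (secondary).
  CO: –C(=O)– with carbon on both sides → ketone.
  CH(CHO): pendant –CHO: carbonyl C bonded to C and H → aldehyde.
  CO: –C(=O)– with carbon on both sides → ketone.
  CH2OH: –OH on an sp³ carbon → alcohol.
Ketone appears at: CO, CO → 2.

2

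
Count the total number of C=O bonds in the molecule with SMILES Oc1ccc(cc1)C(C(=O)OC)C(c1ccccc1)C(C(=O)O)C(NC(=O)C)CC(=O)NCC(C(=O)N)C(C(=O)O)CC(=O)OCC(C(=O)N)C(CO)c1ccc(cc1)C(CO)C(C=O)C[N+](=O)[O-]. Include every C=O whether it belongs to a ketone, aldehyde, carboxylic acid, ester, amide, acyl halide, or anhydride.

9

CH(COOCH3): ester, 1 C=O (running total 1).
CH(COOH): carboxylic acid, 1 C=O (running total 2).
CH(NHCOCH3): amide, 1 C=O (running total 3).
CH2CONHCH2: amide, 1 C=O (running total 4).
CH(CONH2): amide, 1 C=O (running total 5).
CH(COOH): carboxylic acid, 1 C=O (running total 6).
CH2COOCH2: ester, 1 C=O (running total 7).
CH(CONH2): amide, 1 C=O (running total 8).
CH(CHO): aldehyde, 1 C=O (running total 9).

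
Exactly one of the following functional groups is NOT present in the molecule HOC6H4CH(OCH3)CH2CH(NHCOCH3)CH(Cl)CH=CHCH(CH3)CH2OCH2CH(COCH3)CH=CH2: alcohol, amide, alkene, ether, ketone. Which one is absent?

alkene: present (CH=CH — C=C double bond → alkene).
ketone: present (CH(COCH3) — pendant –COCH3: carbonyl C bonded to two carbons → ketone).
ether: present (CH(OCH3) — pendant –OCH3: C–O–C with sp³ C, no adjacent C=O → ether).
amide: present (CH(NHCOCH3) — pendant –NHC(=O)CH3: N bonded to a carbonyl → amide (not amine)).
alcohol: absent. In HOC6H4, the –OH is on an aromatic ring carbon; that is a phenol, not an alcohol.

alcohol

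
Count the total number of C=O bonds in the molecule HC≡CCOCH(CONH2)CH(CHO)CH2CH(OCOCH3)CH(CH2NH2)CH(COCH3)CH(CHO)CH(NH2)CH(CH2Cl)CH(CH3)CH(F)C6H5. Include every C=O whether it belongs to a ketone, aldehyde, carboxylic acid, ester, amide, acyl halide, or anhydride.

CO: ketone, 1 C=O (running total 1).
CH(CONH2): amide, 1 C=O (running total 2).
CH(CHO): aldehyde, 1 C=O (running total 3).
CH(OCOCH3): ester, 1 C=O (running total 4).
CH(COCH3): ketone, 1 C=O (running total 5).
CH(CHO): aldehyde, 1 C=O (running total 6).

6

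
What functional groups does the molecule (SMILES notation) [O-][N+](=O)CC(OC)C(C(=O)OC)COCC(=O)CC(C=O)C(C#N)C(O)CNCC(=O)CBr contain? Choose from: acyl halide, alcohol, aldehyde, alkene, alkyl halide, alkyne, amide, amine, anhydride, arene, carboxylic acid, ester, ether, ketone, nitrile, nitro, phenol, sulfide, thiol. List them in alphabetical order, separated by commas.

–NO2 on carbon → nitro group.
pendant –OCH3: C–O–C with sp³ C, no adjacent C=O → ether.
pendant –COOCH3: carbonyl C bonded to C and –OCH3 → ester.
C–O–C with sp³ carbons on both sides and no adjacent C=O → ether.
–C(=O)– with carbon on both sides → ketone.
pendant –CHO: carbonyl C bonded to C and H → aldehyde.
pendant –C≡N: nitrile.
–OH on an sp³ carbon → alcohol (secondary).
C–N–C with sp³ carbons and no adjacent C=O → amine (secondary).
–C(=O)– with carbon on both sides → ketone.
halogen on an sp³ carbon → alkyl halide.

alcohol, aldehyde, alkyl halide, amine, ester, ether, ketone, nitrile, nitro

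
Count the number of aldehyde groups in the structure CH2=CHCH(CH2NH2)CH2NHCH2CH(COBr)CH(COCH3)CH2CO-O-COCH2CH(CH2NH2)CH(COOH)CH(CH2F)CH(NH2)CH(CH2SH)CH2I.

0

C=C double bond → alkene.
pendant –CH2NH2: N on sp³ C, no adjacent C=O → amine.
C–N–C with sp³ carbons and no adjacent C=O → amine (secondary).
pendant –C(=O)X: carbonyl C bonded to C and halogen → acyl halide.
pendant –COCH3: carbonyl C bonded to two carbons → ketone.
two acyl groups sharing one oxygen, –C(=O)–O–C(=O)– → anhydride.
pendant –CH2NH2: N on sp³ C, no adjacent C=O → amine.
pendant –COOH: carbonyl C bonded to C and –OH → carboxylic acid.
pendant –CH2X: halogen on sp³ carbon → alkyl halide.
–NH2 on an sp³ carbon with no adjacent C=O → amine.
pendant –CH2SH → thiol.
halogen on an sp³ carbon → alkyl halide.
No segment is a aldehyde: CH(COBr) is acyl halide, not aldehyde; CH(COCH3) is ketone, not aldehyde; CH(COOH) is carboxylic acid, not aldehyde. → 0.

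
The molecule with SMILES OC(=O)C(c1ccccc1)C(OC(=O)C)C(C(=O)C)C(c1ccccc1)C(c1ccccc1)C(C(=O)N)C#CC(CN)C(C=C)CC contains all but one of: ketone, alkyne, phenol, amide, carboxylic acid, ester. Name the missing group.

phenol

carboxylic acid: present (HOOC — –COOH: carbonyl C bonded to –OH and C → carboxylic acid (the –OH is not a separate alcohol)).
amide: present (CH(CONH2) — pendant –CONH2: carbonyl C bonded to C and N → amide).
ester: present (CH(OCOCH3) — pendant –OC(=O)CH3: an acyloxy group → ester).
ketone: present (CH(COCH3) — pendant –COCH3: carbonyl C bonded to two carbons → ketone).
alkyne: present (C≡C — C≡C triple bond → alkyne).
phenol: no segment matches this pattern.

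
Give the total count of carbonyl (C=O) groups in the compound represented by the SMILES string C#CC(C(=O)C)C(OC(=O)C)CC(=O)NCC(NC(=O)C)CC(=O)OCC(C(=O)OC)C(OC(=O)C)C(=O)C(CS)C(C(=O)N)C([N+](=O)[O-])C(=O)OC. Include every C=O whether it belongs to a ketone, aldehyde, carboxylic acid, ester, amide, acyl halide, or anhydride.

CH(COCH3): ketone, 1 C=O (running total 1).
CH(OCOCH3): ester, 1 C=O (running total 2).
CH2CONHCH2: amide, 1 C=O (running total 3).
CH(NHCOCH3): amide, 1 C=O (running total 4).
CH2COOCH2: ester, 1 C=O (running total 5).
CH(COOCH3): ester, 1 C=O (running total 6).
CH(OCOCH3): ester, 1 C=O (running total 7).
CO: ketone, 1 C=O (running total 8).
CH(CONH2): amide, 1 C=O (running total 9).
COOCH3: ester, 1 C=O (running total 10).

10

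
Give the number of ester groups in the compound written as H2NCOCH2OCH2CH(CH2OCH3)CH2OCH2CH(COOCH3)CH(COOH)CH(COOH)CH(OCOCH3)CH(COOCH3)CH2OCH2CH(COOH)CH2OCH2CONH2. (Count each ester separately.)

3

–C(=O)NH2: carbonyl C bonded to C and to N → amide (the N is not a separate amine).
C–O–C with sp³ carbons on both sides and no adjacent C=O → ether.
pendant –CH2OCH3: C–O–C linkage → ether.
C–O–C with sp³ carbons on both sides and no adjacent C=O → ether.
pendant –COOCH3: carbonyl C bonded to C and –OCH3 → ester.
pendant –COOH: carbonyl C bonded to C and –OH → carboxylic acid.
pendant –COOH: carbonyl C bonded to C and –OH → carboxylic acid.
pendant –OC(=O)CH3: an acyloxy group → ester.
pendant –COOCH3: carbonyl C bonded to C and –OCH3 → ester.
C–O–C with sp³ carbons on both sides and no adjacent C=O → ether.
pendant –COOH: carbonyl C bonded to C and –OH → carboxylic acid.
C–O–C with sp³ carbons on both sides and no adjacent C=O → ether.
–C(=O)NH2: carbonyl C bonded to C and to N → amide (the N is not a separate amine).
Ester appears at: CH(COOCH3), CH(OCOCH3), CH(COOCH3) → 3.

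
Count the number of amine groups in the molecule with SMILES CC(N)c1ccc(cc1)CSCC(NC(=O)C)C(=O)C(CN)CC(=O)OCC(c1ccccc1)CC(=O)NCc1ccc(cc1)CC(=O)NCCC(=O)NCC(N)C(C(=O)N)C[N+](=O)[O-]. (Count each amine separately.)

3

Taking each segment in turn:
  CH(NH2): –NH2 on an sp³ carbon with no adjacent C=O → amine.
  C6H4: para-disubstituted benzene ring → arene.
  CH2SCH2: C–S–C linkage → sulfide (thioether).
  CH(NHCOCH3): pendant –NHC(=O)CH3: N bonded to a carbonyl → amide (not amine).
  CO: –C(=O)– with carbon on both sides → ketone.
  CH(CH2NH2): pendant –CH2NH2: N on sp³ C, no adjacent C=O → amine.
  CH2COOCH2: –C(=O)–O–C with C on the carbonyl side → ester.
  CH(C6H5): pendant –C6H5: benzene ring → arene.
  CH2CONHCH2: –C(=O)–N– linkage → amide (the N is not an amine).
  C6H4: para-disubstituted benzene ring → arene.
  CH2CONHCH2: –C(=O)–N– linkage → amide (the N is not an amine).
  CH2CONHCH2: –C(=O)–N– linkage → amide (the N is not an amine).
  CH(NH2): –NH2 on an sp³ carbon with no adjacent C=O → amine.
  CH(CONH2): pendant –CONH2: carbonyl C bonded to C and N → amide.
  CH2NO2: –NO2 on carbon → nitro group.
Amine appears at: CH(NH2), CH(CH2NH2), CH(NH2) → 3.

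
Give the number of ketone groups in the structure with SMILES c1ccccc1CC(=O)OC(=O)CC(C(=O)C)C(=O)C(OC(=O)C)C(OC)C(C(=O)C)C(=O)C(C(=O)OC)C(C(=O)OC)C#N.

C6H5– phenyl ring → arene.
two acyl groups sharing one oxygen, –C(=O)–O–C(=O)– → anhydride.
pendant –COCH3: carbonyl C bonded to two carbons → ketone.
–C(=O)– with carbon on both sides → ketone.
pendant –OC(=O)CH3: an acyloxy group → ester.
pendant –OCH3: C–O–C with sp³ C, no adjacent C=O → ether.
pendant –COCH3: carbonyl C bonded to two carbons → ketone.
–C(=O)– with carbon on both sides → ketone.
pendant –COOCH3: carbonyl C bonded to C and –OCH3 → ester.
pendant –COOCH3: carbonyl C bonded to C and –OCH3 → ester.
–C≡N: carbon triple-bonded to nitrogen → nitrile.
Ketone appears at: CH(COCH3), CO, CH(COCH3), CO → 4.

4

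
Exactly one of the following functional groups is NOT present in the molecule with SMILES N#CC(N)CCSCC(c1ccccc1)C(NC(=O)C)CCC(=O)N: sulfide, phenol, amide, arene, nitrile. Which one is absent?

sulfide: present (CH2SCH2 — C–S–C linkage → sulfide (thioether)).
arene: present (CH(C6H5) — pendant –C6H5: benzene ring → arene).
amide: present (CH(NHCOCH3) — pendant –NHC(=O)CH3: N bonded to a carbonyl → amide (not amine)).
nitrile: present (N≡C — N≡C–: carbon triple-bonded to nitrogen → nitrile).
phenol: no segment matches this pattern.

phenol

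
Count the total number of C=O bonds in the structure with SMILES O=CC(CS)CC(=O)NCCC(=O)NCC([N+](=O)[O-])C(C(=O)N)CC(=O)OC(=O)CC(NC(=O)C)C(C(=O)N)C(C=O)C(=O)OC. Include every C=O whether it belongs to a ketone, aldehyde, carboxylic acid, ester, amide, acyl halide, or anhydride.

10

OHC: aldehyde, 1 C=O (running total 1).
CH2CONHCH2: amide, 1 C=O (running total 2).
CH2CONHCH2: amide, 1 C=O (running total 3).
CH(CONH2): amide, 1 C=O (running total 4).
CH2CO-O-COCH2: anhydride, 2 C=O (running total 6).
CH(NHCOCH3): amide, 1 C=O (running total 7).
CH(CONH2): amide, 1 C=O (running total 8).
CH(CHO): aldehyde, 1 C=O (running total 9).
COOCH3: ester, 1 C=O (running total 10).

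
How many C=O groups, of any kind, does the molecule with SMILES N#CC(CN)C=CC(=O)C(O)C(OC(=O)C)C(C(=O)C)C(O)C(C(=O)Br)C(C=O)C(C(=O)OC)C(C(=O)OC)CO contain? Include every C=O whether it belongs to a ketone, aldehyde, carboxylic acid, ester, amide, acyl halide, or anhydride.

CO: ketone, 1 C=O (running total 1).
CH(OCOCH3): ester, 1 C=O (running total 2).
CH(COCH3): ketone, 1 C=O (running total 3).
CH(COBr): acyl halide, 1 C=O (running total 4).
CH(CHO): aldehyde, 1 C=O (running total 5).
CH(COOCH3): ester, 1 C=O (running total 6).
CH(COOCH3): ester, 1 C=O (running total 7).

7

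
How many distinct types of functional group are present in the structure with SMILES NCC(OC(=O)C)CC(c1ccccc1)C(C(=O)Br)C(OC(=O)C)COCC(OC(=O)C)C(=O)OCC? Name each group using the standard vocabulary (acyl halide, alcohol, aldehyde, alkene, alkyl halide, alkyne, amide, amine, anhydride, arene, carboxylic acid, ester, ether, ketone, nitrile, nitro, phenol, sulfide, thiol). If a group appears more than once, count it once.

Working along the chain:
  H2NCH2: –NH2 on an sp³ carbon with no adjacent C=O → amine.
  CH(OCOCH3): pendant –OC(=O)CH3: an acyloxy group → ester.
  CH(C6H5): pendant –C6H5: benzene ring → arene.
  CH(COBr): pendant –C(=O)X: carbonyl C bonded to C and halogen → acyl halide.
  CH(OCOCH3): pendant –OC(=O)CH3: an acyloxy group → ester.
  CH2OCH2: C–O–C with sp³ carbons on both sides and no adjacent C=O → ether.
  CH(OCOCH3): pendant –OC(=O)CH3: an acyloxy group → ester.
  COOCH2CH3: –C(=O)OCH2CH3: carbonyl C bonded to C and to –OEt → ester.
Distinct types present: acyl halide, amine, arene, ester, ether.

5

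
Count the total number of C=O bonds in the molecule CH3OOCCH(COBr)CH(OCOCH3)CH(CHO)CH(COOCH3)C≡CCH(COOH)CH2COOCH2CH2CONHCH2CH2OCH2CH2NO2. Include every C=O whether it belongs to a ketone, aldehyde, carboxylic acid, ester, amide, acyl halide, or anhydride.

CH3OOC: ester, 1 C=O (running total 1).
CH(COBr): acyl halide, 1 C=O (running total 2).
CH(OCOCH3): ester, 1 C=O (running total 3).
CH(CHO): aldehyde, 1 C=O (running total 4).
CH(COOCH3): ester, 1 C=O (running total 5).
CH(COOH): carboxylic acid, 1 C=O (running total 6).
CH2COOCH2: ester, 1 C=O (running total 7).
CH2CONHCH2: amide, 1 C=O (running total 8).

8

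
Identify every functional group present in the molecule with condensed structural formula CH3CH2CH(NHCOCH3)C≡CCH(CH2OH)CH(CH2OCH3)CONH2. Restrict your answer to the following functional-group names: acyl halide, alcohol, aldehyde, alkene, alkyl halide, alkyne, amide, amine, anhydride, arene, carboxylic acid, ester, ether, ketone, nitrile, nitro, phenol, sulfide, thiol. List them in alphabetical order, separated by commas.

Taking each segment in turn:
  CH(NHCOCH3): pendant –NHC(=O)CH3: N bonded to a carbonyl → amide (not amine).
  C≡C: C≡C triple bond → alkyne.
  CH(CH2OH): pendant –CH2OH on an sp³ backbone C → alcohol.
  CH(CH2OCH3): pendant –CH2OCH3: C–O–C linkage → ether.
  CONH2: –C(=O)NH2: carbonyl C bonded to C and to N → amide (the N is not a separate amine).

alcohol, alkyne, amide, ether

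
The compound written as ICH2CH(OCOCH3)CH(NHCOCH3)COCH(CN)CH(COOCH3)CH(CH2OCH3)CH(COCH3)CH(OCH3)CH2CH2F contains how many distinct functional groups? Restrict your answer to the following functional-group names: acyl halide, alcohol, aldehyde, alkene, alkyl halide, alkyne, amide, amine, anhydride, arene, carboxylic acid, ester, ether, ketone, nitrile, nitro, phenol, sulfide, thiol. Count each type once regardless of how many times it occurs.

Taking each segment in turn:
  ICH2: halogen on an sp³ carbon → alkyl halide.
  CH(OCOCH3): pendant –OC(=O)CH3: an acyloxy group → ester.
  CH(NHCOCH3): pendant –NHC(=O)CH3: N bonded to a carbonyl → amide (not amine).
  CO: –C(=O)– with carbon on both sides → ketone.
  CH(CN): pendant –C≡N: nitrile.
  CH(COOCH3): pendant –COOCH3: carbonyl C bonded to C and –OCH3 → ester.
  CH(CH2OCH3): pendant –CH2OCH3: C–O–C linkage → ether.
  CH(COCH3): pendant –COCH3: carbonyl C bonded to two carbons → ketone.
  CH(OCH3): pendant –OCH3: C–O–C with sp³ C, no adjacent C=O → ether.
  CH2F: halogen on an sp³ carbon → alkyl halide.
Distinct types present: alkyl halide, amide, ester, ether, ketone, nitrile.

6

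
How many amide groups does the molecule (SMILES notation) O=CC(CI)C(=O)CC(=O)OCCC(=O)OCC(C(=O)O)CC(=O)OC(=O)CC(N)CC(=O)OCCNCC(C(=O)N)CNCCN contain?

1

Reading the structure from left to right:
  OHC: terminal –CHO: carbonyl C bonded to H and C → aldehyde.
  CH(CH2I): pendant –CH2X: halogen on sp³ carbon → alkyl halide.
  CO: –C(=O)– with carbon on both sides → ketone.
  CH2COOCH2: –C(=O)–O–C with C on the carbonyl side → ester.
  CH2COOCH2: –C(=O)–O–C with C on the carbonyl side → ester.
  CH(COOH): pendant –COOH: carbonyl C bonded to C and –OH → carboxylic acid.
  CH2CO-O-COCH2: two acyl groups sharing one oxygen, –C(=O)–O–C(=O)– → anhydride.
  CH(NH2): –NH2 on an sp³ carbon with no adjacent C=O → amine.
  CH2COOCH2: –C(=O)–O–C with C on the carbonyl side → ester.
  CH2NHCH2: C–N–C with sp³ carbons and no adjacent C=O → amine (secondary).
  CH(CONH2): pendant –CONH2: carbonyl C bonded to C and N → amide.
  CH2NHCH2: C–N–C with sp³ carbons and no adjacent C=O → amine (secondary).
  CH2NH2: –NH2 on an sp³ carbon with no adjacent C=O → amine.
Amide appears at: CH(CONH2) → 1.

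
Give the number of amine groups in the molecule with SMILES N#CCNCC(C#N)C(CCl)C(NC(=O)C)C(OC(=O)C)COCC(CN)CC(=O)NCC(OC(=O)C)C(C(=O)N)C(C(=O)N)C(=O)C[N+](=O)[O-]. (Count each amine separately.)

2

N≡C–: carbon triple-bonded to nitrogen → nitrile.
C–N–C with sp³ carbons and no adjacent C=O → amine (secondary).
pendant –C≡N: nitrile.
pendant –CH2X: halogen on sp³ carbon → alkyl halide.
pendant –NHC(=O)CH3: N bonded to a carbonyl → amide (not amine).
pendant –OC(=O)CH3: an acyloxy group → ester.
C–O–C with sp³ carbons on both sides and no adjacent C=O → ether.
pendant –CH2NH2: N on sp³ C, no adjacent C=O → amine.
–C(=O)–N– linkage → amide (the N is not an amine).
pendant –OC(=O)CH3: an acyloxy group → ester.
pendant –CONH2: carbonyl C bonded to C and N → amide.
pendant –CONH2: carbonyl C bonded to C and N → amide.
–C(=O)– with carbon on both sides → ketone.
–NO2 on carbon → nitro group.
Amine appears at: CH2NHCH2, CH(CH2NH2) → 2.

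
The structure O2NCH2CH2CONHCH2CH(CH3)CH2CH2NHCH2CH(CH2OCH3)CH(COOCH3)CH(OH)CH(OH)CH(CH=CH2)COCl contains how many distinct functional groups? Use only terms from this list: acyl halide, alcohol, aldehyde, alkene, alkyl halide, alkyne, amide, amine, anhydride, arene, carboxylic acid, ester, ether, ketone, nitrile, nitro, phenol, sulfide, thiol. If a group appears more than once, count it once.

8

Working along the chain:
  O2NCH2: –NO2 on carbon → nitro group.
  CH2CONHCH2: –C(=O)–N– linkage → amide (the N is not an amine).
  CH2NHCH2: C–N–C with sp³ carbons and no adjacent C=O → amine (secondary).
  CH(CH2OCH3): pendant –CH2OCH3: C–O–C linkage → ether.
  CH(COOCH3): pendant –COOCH3: carbonyl C bonded to C and –OCH3 → ester.
  CH(OH): –OH on an sp³ carbon → alcohol (secondary).
  CH(OH): –OH on an sp³ carbon → alcohol (secondary).
  CH(CH=CH2): pendant –CH=CH2: C=C double bond → alkene.
  COCl: –C(=O)Cl: carbonyl C bonded to C and to a halogen → acyl halide (not alkyl halide).
Distinct types present: acyl halide, alcohol, alkene, amide, amine, ester, ether, nitro.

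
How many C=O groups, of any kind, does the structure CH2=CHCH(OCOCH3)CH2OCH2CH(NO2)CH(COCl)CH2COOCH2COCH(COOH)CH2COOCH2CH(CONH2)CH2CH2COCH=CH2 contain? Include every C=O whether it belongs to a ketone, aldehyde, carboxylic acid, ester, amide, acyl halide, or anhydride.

8

CH(OCOCH3): ester, 1 C=O (running total 1).
CH(COCl): acyl halide, 1 C=O (running total 2).
CH2COOCH2: ester, 1 C=O (running total 3).
CO: ketone, 1 C=O (running total 4).
CH(COOH): carboxylic acid, 1 C=O (running total 5).
CH2COOCH2: ester, 1 C=O (running total 6).
CH(CONH2): amide, 1 C=O (running total 7).
CO: ketone, 1 C=O (running total 8).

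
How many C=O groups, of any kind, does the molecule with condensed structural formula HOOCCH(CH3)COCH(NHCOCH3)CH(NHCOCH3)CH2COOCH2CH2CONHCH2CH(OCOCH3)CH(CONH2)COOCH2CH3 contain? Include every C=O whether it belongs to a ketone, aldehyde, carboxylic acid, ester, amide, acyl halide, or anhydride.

9

HOOC: carboxylic acid, 1 C=O (running total 1).
CO: ketone, 1 C=O (running total 2).
CH(NHCOCH3): amide, 1 C=O (running total 3).
CH(NHCOCH3): amide, 1 C=O (running total 4).
CH2COOCH2: ester, 1 C=O (running total 5).
CH2CONHCH2: amide, 1 C=O (running total 6).
CH(OCOCH3): ester, 1 C=O (running total 7).
CH(CONH2): amide, 1 C=O (running total 8).
COOCH2CH3: ester, 1 C=O (running total 9).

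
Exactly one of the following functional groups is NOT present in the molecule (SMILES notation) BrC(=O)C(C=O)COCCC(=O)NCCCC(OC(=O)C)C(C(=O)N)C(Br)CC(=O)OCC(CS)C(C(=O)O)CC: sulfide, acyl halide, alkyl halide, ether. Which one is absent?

sulfide

alkyl halide: present (CH(Br) — halogen on an sp³ carbon → alkyl halide).
acyl halide: present (BrCO — –C(=O)Br: carbonyl C bonded to C and to a halogen → acyl halide (not alkyl halide)).
ether: present (CH2OCH2 — C–O–C with sp³ carbons on both sides and no adjacent C=O → ether).
sulfide: no segment matches this pattern.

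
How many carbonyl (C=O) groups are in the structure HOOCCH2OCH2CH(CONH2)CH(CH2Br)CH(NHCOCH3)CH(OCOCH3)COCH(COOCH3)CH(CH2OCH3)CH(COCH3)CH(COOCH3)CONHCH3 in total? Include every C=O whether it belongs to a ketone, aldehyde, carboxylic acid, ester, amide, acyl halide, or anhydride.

HOOC: carboxylic acid, 1 C=O (running total 1).
CH(CONH2): amide, 1 C=O (running total 2).
CH(NHCOCH3): amide, 1 C=O (running total 3).
CH(OCOCH3): ester, 1 C=O (running total 4).
CO: ketone, 1 C=O (running total 5).
CH(COOCH3): ester, 1 C=O (running total 6).
CH(COCH3): ketone, 1 C=O (running total 7).
CH(COOCH3): ester, 1 C=O (running total 8).
CONHCH3: amide, 1 C=O (running total 9).

9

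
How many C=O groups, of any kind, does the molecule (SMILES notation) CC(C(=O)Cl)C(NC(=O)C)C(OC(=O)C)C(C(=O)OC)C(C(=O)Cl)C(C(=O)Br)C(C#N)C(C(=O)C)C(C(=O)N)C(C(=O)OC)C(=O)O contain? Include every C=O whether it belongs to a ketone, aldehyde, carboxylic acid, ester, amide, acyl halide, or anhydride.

10

CH(COCl): acyl halide, 1 C=O (running total 1).
CH(NHCOCH3): amide, 1 C=O (running total 2).
CH(OCOCH3): ester, 1 C=O (running total 3).
CH(COOCH3): ester, 1 C=O (running total 4).
CH(COCl): acyl halide, 1 C=O (running total 5).
CH(COBr): acyl halide, 1 C=O (running total 6).
CH(COCH3): ketone, 1 C=O (running total 7).
CH(CONH2): amide, 1 C=O (running total 8).
CH(COOCH3): ester, 1 C=O (running total 9).
COOH: carboxylic acid, 1 C=O (running total 10).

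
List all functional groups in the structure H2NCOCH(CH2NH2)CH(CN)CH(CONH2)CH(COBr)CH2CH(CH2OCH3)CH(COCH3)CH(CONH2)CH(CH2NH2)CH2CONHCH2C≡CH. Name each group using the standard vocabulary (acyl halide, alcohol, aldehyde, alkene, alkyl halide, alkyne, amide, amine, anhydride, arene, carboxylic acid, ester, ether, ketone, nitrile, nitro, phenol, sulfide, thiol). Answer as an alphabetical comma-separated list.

acyl halide, alkyne, amide, amine, ether, ketone, nitrile

–C(=O)NH2: carbonyl C bonded to C and to N → amide (the N is not a separate amine).
pendant –CH2NH2: N on sp³ C, no adjacent C=O → amine.
pendant –C≡N: nitrile.
pendant –CONH2: carbonyl C bonded to C and N → amide.
pendant –C(=O)X: carbonyl C bonded to C and halogen → acyl halide.
pendant –CH2OCH3: C–O–C linkage → ether.
pendant –COCH3: carbonyl C bonded to two carbons → ketone.
pendant –CONH2: carbonyl C bonded to C and N → amide.
pendant –CH2NH2: N on sp³ C, no adjacent C=O → amine.
–C(=O)–N– linkage → amide (the N is not an amine).
C≡C triple bond → alkyne.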